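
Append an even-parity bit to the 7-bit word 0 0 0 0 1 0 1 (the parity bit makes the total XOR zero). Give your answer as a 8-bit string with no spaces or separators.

00001010

XOR of the 7 data bits: 0⊕0⊕0⊕0⊕1⊕0⊕1 = 0
Parity bit = 0 (so all 8 bits XOR to 0).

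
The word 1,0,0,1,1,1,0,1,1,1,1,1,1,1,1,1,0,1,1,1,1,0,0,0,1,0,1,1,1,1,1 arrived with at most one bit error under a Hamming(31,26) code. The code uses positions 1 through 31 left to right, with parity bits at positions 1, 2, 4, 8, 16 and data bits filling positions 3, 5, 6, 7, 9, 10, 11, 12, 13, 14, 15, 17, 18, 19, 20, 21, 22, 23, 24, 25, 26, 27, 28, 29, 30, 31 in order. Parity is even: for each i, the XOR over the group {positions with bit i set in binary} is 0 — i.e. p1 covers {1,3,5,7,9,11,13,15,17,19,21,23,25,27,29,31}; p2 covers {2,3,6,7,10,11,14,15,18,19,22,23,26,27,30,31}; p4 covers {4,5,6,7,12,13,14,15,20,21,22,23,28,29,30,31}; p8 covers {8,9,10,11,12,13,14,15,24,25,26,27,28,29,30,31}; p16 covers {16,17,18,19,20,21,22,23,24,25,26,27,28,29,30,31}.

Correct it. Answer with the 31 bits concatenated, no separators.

1001110111111111011010001011111

s1 (pos 1,3,5,7,9,11,13,15,17,19,21,23,25,27,29,31): 1⊕0⊕1⊕0⊕1⊕1⊕1⊕1⊕0⊕1⊕1⊕0⊕1⊕1⊕1⊕1 = 0
s2 (pos 2,3,6,7,10,11,14,15,18,19,22,23,26,27,30,31): 0⊕0⊕1⊕0⊕1⊕1⊕1⊕1⊕1⊕1⊕0⊕0⊕0⊕1⊕1⊕1 = 0
s4 (pos 4,5,6,7,12,13,14,15,20,21,22,23,28,29,30,31): 1⊕1⊕1⊕0⊕1⊕1⊕1⊕1⊕1⊕1⊕0⊕0⊕1⊕1⊕1⊕1 = 1
s8 (pos 8,9,10,11,12,13,14,15,24,25,26,27,28,29,30,31): 1⊕1⊕1⊕1⊕1⊕1⊕1⊕1⊕0⊕1⊕0⊕1⊕1⊕1⊕1⊕1 = 0
s16 (pos 16,17,18,19,20,21,22,23,24,25,26,27,28,29,30,31): 1⊕0⊕1⊕1⊕1⊕1⊕0⊕0⊕0⊕1⊕0⊕1⊕1⊕1⊕1⊕1 = 1
Syndrome s16…s1 = 10100 → error at position 20.
Flip position 20: 1001110111111111011110001011111 → 1001110111111111011010001011111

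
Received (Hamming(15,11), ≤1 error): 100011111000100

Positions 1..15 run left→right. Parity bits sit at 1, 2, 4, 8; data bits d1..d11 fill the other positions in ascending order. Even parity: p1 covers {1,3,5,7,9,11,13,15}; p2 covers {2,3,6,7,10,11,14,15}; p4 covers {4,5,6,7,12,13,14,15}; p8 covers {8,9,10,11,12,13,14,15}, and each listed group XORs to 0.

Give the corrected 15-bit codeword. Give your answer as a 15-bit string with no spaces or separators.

100011110000100

s1 (pos 1,3,5,7,9,11,13,15): 1⊕0⊕1⊕1⊕1⊕0⊕1⊕0 = 1
s2 (pos 2,3,6,7,10,11,14,15): 0⊕0⊕1⊕1⊕0⊕0⊕0⊕0 = 0
s4 (pos 4,5,6,7,12,13,14,15): 0⊕1⊕1⊕1⊕0⊕1⊕0⊕0 = 0
s8 (pos 8,9,10,11,12,13,14,15): 1⊕1⊕0⊕0⊕0⊕1⊕0⊕0 = 1
Syndrome s8…s1 = 1001 → error at position 9.
Flip position 9: 100011111000100 → 100011110000100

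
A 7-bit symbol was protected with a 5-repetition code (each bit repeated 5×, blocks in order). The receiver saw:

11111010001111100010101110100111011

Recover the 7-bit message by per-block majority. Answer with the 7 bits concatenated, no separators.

Block 1 (11111): 5 ones → 1
Block 2 (01000): 1 one → 0
Block 3 (11111): 5 ones → 1
Block 4 (00010): 1 one → 0
Block 5 (10111): 4 ones → 1
Block 6 (01001): 2 ones → 0
Block 7 (11011): 4 ones → 1

1010101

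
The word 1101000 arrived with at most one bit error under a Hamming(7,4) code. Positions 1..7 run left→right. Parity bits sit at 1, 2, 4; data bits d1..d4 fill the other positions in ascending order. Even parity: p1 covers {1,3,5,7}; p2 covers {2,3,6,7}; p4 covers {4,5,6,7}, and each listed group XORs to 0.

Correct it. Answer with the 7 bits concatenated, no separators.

s1 (pos 1,3,5,7): 1⊕0⊕0⊕0 = 1
s2 (pos 2,3,6,7): 1⊕0⊕0⊕0 = 1
s4 (pos 4,5,6,7): 1⊕0⊕0⊕0 = 1
Syndrome s4…s1 = 111 → error at position 7.
Flip position 7: 1101000 → 1101001

1101001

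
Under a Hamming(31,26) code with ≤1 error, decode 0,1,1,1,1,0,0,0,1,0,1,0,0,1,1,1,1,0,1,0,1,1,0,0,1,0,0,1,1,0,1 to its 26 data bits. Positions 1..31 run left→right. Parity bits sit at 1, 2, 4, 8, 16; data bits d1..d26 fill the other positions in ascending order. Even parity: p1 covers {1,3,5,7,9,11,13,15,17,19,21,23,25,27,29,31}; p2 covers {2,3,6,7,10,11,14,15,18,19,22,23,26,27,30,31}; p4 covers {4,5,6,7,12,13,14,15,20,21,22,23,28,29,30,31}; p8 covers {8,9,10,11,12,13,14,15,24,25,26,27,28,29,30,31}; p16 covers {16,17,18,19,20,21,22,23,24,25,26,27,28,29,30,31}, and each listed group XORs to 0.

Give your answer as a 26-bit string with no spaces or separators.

s1 (pos 1,3,5,7,9,11,13,15,17,19,21,23,25,27,29,31): 0⊕1⊕1⊕0⊕1⊕1⊕0⊕1⊕1⊕1⊕1⊕0⊕1⊕0⊕1⊕1 = 1
s2 (pos 2,3,6,7,10,11,14,15,18,19,22,23,26,27,30,31): 1⊕1⊕0⊕0⊕0⊕1⊕1⊕1⊕0⊕1⊕1⊕0⊕0⊕0⊕0⊕1 = 0
s4 (pos 4,5,6,7,12,13,14,15,20,21,22,23,28,29,30,31): 1⊕1⊕0⊕0⊕0⊕0⊕1⊕1⊕0⊕1⊕1⊕0⊕1⊕1⊕0⊕1 = 1
s8 (pos 8,9,10,11,12,13,14,15,24,25,26,27,28,29,30,31): 0⊕1⊕0⊕1⊕0⊕0⊕1⊕1⊕0⊕1⊕0⊕0⊕1⊕1⊕0⊕1 = 0
s16 (pos 16,17,18,19,20,21,22,23,24,25,26,27,28,29,30,31): 1⊕1⊕0⊕1⊕0⊕1⊕1⊕0⊕0⊕1⊕0⊕0⊕1⊕1⊕0⊕1 = 1
Syndrome s16…s1 = 10101 → error at position 21.
Flip position 21: 0111100010100111101011001001101 → 0111100010100111101001001001101
Read data bits from positions 3,5,6,7,9,10,11,12,13,14,15,17,18,19,20,21,22,23,24,25,26,27,28,29,30,31: 11001010011101001001001101

11001010011101001001001101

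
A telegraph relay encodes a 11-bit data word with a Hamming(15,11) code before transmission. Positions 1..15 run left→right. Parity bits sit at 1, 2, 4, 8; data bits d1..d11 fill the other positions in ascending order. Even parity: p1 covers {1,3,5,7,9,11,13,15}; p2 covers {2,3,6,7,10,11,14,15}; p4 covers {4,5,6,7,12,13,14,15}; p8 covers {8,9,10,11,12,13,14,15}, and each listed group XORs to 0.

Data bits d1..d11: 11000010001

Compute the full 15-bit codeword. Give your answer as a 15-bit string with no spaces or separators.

Place data at non-parity positions: p1 p2 1 p4 1 0 0 p8 0 0 1 0 0 0 1
p1 (pos 1,3,5,7,9,11,13,15): XOR of data positions = 1⊕1⊕0⊕0⊕1⊕0⊕1 = 0
p2 (pos 2,3,6,7,10,11,14,15): XOR of data positions = 1⊕0⊕0⊕0⊕1⊕0⊕1 = 1
p4 (pos 4,5,6,7,12,13,14,15): XOR of data positions = 1⊕0⊕0⊕0⊕0⊕0⊕1 = 0
p8 (pos 8,9,10,11,12,13,14,15): XOR of data positions = 0⊕0⊕1⊕0⊕0⊕0⊕1 = 0
Codeword: 011010000010001

011010000010001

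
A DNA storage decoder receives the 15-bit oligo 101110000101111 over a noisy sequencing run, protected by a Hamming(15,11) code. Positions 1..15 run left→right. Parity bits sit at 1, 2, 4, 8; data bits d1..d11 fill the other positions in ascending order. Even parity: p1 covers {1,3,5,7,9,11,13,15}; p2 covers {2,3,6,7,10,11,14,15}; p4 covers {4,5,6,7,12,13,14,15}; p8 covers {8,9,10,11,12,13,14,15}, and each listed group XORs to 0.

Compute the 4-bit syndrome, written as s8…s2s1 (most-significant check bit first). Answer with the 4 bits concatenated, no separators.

s1 (pos 1,3,5,7,9,11,13,15): 1⊕1⊕1⊕0⊕0⊕0⊕1⊕1 = 1
s2 (pos 2,3,6,7,10,11,14,15): 0⊕1⊕0⊕0⊕1⊕0⊕1⊕1 = 0
s4 (pos 4,5,6,7,12,13,14,15): 1⊕1⊕0⊕0⊕1⊕1⊕1⊕1 = 0
s8 (pos 8,9,10,11,12,13,14,15): 0⊕0⊕1⊕0⊕1⊕1⊕1⊕1 = 1
Syndrome s8…s1 = 1001 → error at position 9.

1001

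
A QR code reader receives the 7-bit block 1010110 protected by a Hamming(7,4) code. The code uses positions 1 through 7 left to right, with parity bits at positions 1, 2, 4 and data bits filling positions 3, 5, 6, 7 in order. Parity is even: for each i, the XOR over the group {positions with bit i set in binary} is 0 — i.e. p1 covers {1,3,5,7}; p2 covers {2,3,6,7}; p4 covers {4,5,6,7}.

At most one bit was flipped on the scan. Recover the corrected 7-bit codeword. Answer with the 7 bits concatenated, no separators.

s1 (pos 1,3,5,7): 1⊕1⊕1⊕0 = 1
s2 (pos 2,3,6,7): 0⊕1⊕1⊕0 = 0
s4 (pos 4,5,6,7): 0⊕1⊕1⊕0 = 0
Syndrome s4…s1 = 001 → error at position 1.
Flip position 1: 1010110 → 0010110

0010110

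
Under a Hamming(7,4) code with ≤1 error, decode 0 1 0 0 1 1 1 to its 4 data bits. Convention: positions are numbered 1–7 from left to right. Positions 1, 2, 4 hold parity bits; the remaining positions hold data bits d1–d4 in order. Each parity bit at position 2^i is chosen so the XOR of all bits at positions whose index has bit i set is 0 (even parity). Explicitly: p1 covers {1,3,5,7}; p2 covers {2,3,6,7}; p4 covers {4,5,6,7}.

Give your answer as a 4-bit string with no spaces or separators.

0101

s1 (pos 1,3,5,7): 0⊕0⊕1⊕1 = 0
s2 (pos 2,3,6,7): 1⊕0⊕1⊕1 = 1
s4 (pos 4,5,6,7): 0⊕1⊕1⊕1 = 1
Syndrome s4…s1 = 110 → error at position 6.
Flip position 6: 0100111 → 0100101
Read data bits from positions 3,5,6,7: 0101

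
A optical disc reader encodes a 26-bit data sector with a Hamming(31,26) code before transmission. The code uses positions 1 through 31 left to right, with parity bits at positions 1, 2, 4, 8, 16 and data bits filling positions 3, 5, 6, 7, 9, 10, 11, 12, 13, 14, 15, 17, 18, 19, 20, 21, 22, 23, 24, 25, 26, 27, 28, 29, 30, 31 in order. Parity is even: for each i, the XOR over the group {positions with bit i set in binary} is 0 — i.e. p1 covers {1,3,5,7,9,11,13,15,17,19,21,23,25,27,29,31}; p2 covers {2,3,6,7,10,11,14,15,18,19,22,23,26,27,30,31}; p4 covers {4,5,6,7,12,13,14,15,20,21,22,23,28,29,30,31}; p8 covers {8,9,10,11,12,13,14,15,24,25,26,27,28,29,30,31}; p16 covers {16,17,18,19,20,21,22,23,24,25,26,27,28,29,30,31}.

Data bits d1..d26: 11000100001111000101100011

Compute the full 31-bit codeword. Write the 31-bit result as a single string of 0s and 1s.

Place data at non-parity positions: p1 p2 1 p4 1 0 0 p8 0 1 0 0 0 0 1 p16 1 1 1 0 0 0 1 0 1 1 0 0 0 1 1
p1 (pos 1,3,5,7,9,11,13,15,17,19,21,23,25,27,29,31): XOR of data positions = 1⊕1⊕0⊕0⊕0⊕0⊕1⊕1⊕1⊕0⊕1⊕1⊕0⊕0⊕1 = 0
p2 (pos 2,3,6,7,10,11,14,15,18,19,22,23,26,27,30,31): XOR of data positions = 1⊕0⊕0⊕1⊕0⊕0⊕1⊕1⊕1⊕0⊕1⊕1⊕0⊕1⊕1 = 1
p4 (pos 4,5,6,7,12,13,14,15,20,21,22,23,28,29,30,31): XOR of data positions = 1⊕0⊕0⊕0⊕0⊕0⊕1⊕0⊕0⊕0⊕1⊕0⊕0⊕1⊕1 = 1
p8 (pos 8,9,10,11,12,13,14,15,24,25,26,27,28,29,30,31): XOR of data positions = 0⊕1⊕0⊕0⊕0⊕0⊕1⊕0⊕1⊕1⊕0⊕0⊕0⊕1⊕1 = 0
p16 (pos 16,17,18,19,20,21,22,23,24,25,26,27,28,29,30,31): XOR of data positions = 1⊕1⊕1⊕0⊕0⊕0⊕1⊕0⊕1⊕1⊕0⊕0⊕0⊕1⊕1 = 0
Codeword: 0111100001000010111000101100011

0111100001000010111000101100011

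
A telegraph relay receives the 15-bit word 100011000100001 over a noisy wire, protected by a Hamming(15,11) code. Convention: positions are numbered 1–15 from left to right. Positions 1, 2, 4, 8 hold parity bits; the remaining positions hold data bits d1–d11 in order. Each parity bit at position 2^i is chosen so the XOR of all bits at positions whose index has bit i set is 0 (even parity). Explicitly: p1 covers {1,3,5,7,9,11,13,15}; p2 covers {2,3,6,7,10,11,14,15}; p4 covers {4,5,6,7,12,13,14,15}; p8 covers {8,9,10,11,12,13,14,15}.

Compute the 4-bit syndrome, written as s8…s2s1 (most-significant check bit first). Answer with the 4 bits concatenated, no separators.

0111

s1 (pos 1,3,5,7,9,11,13,15): 1⊕0⊕1⊕0⊕0⊕0⊕0⊕1 = 1
s2 (pos 2,3,6,7,10,11,14,15): 0⊕0⊕1⊕0⊕1⊕0⊕0⊕1 = 1
s4 (pos 4,5,6,7,12,13,14,15): 0⊕1⊕1⊕0⊕0⊕0⊕0⊕1 = 1
s8 (pos 8,9,10,11,12,13,14,15): 0⊕0⊕1⊕0⊕0⊕0⊕0⊕1 = 0
Syndrome s8…s1 = 0111 → error at position 7.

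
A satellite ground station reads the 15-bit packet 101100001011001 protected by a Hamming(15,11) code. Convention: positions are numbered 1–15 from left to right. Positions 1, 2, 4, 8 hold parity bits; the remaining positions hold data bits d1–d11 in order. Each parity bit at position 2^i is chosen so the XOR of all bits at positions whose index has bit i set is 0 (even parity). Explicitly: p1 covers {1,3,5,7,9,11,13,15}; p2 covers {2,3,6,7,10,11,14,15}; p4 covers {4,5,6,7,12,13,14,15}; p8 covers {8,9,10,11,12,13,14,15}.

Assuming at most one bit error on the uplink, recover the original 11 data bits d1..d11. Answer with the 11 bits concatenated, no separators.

10011011001

s1 (pos 1,3,5,7,9,11,13,15): 1⊕1⊕0⊕0⊕1⊕1⊕0⊕1 = 1
s2 (pos 2,3,6,7,10,11,14,15): 0⊕1⊕0⊕0⊕0⊕1⊕0⊕1 = 1
s4 (pos 4,5,6,7,12,13,14,15): 1⊕0⊕0⊕0⊕1⊕0⊕0⊕1 = 1
s8 (pos 8,9,10,11,12,13,14,15): 0⊕1⊕0⊕1⊕1⊕0⊕0⊕1 = 0
Syndrome s8…s1 = 0111 → error at position 7.
Flip position 7: 101100001011001 → 101100101011001
Read data bits from positions 3,5,6,7,9,10,11,12,13,14,15: 10011011001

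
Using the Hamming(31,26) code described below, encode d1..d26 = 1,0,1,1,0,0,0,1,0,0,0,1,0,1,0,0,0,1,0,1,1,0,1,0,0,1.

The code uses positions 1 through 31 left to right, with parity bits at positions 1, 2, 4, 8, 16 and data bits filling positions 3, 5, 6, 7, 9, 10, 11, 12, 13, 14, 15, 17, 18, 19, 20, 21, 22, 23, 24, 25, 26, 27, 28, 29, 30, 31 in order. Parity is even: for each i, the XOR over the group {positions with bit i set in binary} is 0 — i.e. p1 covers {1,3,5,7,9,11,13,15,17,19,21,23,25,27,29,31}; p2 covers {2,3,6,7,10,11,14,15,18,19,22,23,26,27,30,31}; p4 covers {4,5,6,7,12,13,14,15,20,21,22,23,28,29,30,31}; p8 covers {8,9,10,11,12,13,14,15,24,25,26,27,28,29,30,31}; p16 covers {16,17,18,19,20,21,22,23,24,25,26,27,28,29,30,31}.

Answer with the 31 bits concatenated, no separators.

Place data at non-parity positions: p1 p2 1 p4 0 1 1 p8 0 0 0 1 0 0 0 p16 1 0 1 0 0 0 1 0 1 1 0 1 0 0 1
p1 (pos 1,3,5,7,9,11,13,15,17,19,21,23,25,27,29,31): XOR of data positions = 1⊕0⊕1⊕0⊕0⊕0⊕0⊕1⊕1⊕0⊕1⊕1⊕0⊕0⊕1 = 1
p2 (pos 2,3,6,7,10,11,14,15,18,19,22,23,26,27,30,31): XOR of data positions = 1⊕1⊕1⊕0⊕0⊕0⊕0⊕0⊕1⊕0⊕1⊕1⊕0⊕0⊕1 = 1
p4 (pos 4,5,6,7,12,13,14,15,20,21,22,23,28,29,30,31): XOR of data positions = 0⊕1⊕1⊕1⊕0⊕0⊕0⊕0⊕0⊕0⊕1⊕1⊕0⊕0⊕1 = 0
p8 (pos 8,9,10,11,12,13,14,15,24,25,26,27,28,29,30,31): XOR of data positions = 0⊕0⊕0⊕1⊕0⊕0⊕0⊕0⊕1⊕1⊕0⊕1⊕0⊕0⊕1 = 1
p16 (pos 16,17,18,19,20,21,22,23,24,25,26,27,28,29,30,31): XOR of data positions = 1⊕0⊕1⊕0⊕0⊕0⊕1⊕0⊕1⊕1⊕0⊕1⊕0⊕0⊕1 = 1
Codeword: 1110011100010001101000101101001

1110011100010001101000101101001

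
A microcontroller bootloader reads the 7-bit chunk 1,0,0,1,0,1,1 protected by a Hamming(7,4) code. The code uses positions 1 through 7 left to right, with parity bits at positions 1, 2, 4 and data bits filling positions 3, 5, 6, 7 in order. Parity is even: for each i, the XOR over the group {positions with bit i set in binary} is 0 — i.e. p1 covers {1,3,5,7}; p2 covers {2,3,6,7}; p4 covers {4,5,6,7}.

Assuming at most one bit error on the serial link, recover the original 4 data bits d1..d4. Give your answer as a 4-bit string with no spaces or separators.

0011

s1 (pos 1,3,5,7): 1⊕0⊕0⊕1 = 0
s2 (pos 2,3,6,7): 0⊕0⊕1⊕1 = 0
s4 (pos 4,5,6,7): 1⊕0⊕1⊕1 = 1
Syndrome s4…s1 = 100 → error at position 4.
Flip position 4: 1001011 → 1000011
Read data bits from positions 3,5,6,7: 0011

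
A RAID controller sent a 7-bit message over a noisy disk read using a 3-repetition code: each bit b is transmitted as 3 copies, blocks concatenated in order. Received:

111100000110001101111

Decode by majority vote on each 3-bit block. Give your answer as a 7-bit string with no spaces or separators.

1001011

Block 1 (111): 3 ones → 1
Block 2 (100): 1 one → 0
Block 3 (000): 0 ones → 0
Block 4 (110): 2 ones → 1
Block 5 (001): 1 one → 0
Block 6 (101): 2 ones → 1
Block 7 (111): 3 ones → 1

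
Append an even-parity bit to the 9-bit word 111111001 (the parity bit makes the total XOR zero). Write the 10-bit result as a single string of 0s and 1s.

1111110011

XOR of the 9 data bits: 1⊕1⊕1⊕1⊕1⊕1⊕0⊕0⊕1 = 1
Parity bit = 1 (so all 10 bits XOR to 0).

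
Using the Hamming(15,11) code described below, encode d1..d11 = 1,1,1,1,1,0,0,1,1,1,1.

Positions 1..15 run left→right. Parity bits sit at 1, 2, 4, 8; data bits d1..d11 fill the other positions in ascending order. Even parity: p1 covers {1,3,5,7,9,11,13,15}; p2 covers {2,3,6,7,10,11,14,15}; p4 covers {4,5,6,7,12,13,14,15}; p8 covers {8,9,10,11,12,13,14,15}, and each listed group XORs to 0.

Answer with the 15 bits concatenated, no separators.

Place data at non-parity positions: p1 p2 1 p4 1 1 1 p8 1 0 0 1 1 1 1
p1 (pos 1,3,5,7,9,11,13,15): XOR of data positions = 1⊕1⊕1⊕1⊕0⊕1⊕1 = 0
p2 (pos 2,3,6,7,10,11,14,15): XOR of data positions = 1⊕1⊕1⊕0⊕0⊕1⊕1 = 1
p4 (pos 4,5,6,7,12,13,14,15): XOR of data positions = 1⊕1⊕1⊕1⊕1⊕1⊕1 = 1
p8 (pos 8,9,10,11,12,13,14,15): XOR of data positions = 1⊕0⊕0⊕1⊕1⊕1⊕1 = 1
Codeword: 011111111001111

011111111001111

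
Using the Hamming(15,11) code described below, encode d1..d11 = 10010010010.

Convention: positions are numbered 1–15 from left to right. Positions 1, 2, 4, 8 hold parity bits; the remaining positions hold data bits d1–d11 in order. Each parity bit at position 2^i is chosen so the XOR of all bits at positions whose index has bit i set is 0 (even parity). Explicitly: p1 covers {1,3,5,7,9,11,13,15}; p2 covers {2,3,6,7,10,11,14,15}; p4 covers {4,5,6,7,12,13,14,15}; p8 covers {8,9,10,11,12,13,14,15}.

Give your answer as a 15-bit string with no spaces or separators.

101000100010010

Place data at non-parity positions: p1 p2 1 p4 0 0 1 p8 0 0 1 0 0 1 0
p1 (pos 1,3,5,7,9,11,13,15): XOR of data positions = 1⊕0⊕1⊕0⊕1⊕0⊕0 = 1
p2 (pos 2,3,6,7,10,11,14,15): XOR of data positions = 1⊕0⊕1⊕0⊕1⊕1⊕0 = 0
p4 (pos 4,5,6,7,12,13,14,15): XOR of data positions = 0⊕0⊕1⊕0⊕0⊕1⊕0 = 0
p8 (pos 8,9,10,11,12,13,14,15): XOR of data positions = 0⊕0⊕1⊕0⊕0⊕1⊕0 = 0
Codeword: 101000100010010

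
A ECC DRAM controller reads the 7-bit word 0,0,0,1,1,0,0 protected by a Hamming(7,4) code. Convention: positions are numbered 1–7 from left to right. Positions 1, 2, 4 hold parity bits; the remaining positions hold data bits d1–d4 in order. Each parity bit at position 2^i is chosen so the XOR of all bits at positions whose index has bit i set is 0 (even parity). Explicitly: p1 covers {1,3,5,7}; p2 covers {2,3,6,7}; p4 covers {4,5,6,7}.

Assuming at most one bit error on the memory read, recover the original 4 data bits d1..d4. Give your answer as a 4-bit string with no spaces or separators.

0100

s1 (pos 1,3,5,7): 0⊕0⊕1⊕0 = 1
s2 (pos 2,3,6,7): 0⊕0⊕0⊕0 = 0
s4 (pos 4,5,6,7): 1⊕1⊕0⊕0 = 0
Syndrome s4…s1 = 001 → error at position 1.
Flip position 1: 0001100 → 1001100
Read data bits from positions 3,5,6,7: 0100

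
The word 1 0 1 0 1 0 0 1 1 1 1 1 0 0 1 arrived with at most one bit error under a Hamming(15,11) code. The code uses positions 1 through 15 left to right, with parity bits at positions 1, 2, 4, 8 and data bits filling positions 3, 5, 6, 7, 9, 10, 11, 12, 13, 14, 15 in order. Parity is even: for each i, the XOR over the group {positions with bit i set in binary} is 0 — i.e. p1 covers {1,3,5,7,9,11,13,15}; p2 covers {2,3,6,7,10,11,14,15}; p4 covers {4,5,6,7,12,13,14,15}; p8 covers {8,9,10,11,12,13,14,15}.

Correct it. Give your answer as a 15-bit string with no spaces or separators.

s1 (pos 1,3,5,7,9,11,13,15): 1⊕1⊕1⊕0⊕1⊕1⊕0⊕1 = 0
s2 (pos 2,3,6,7,10,11,14,15): 0⊕1⊕0⊕0⊕1⊕1⊕0⊕1 = 0
s4 (pos 4,5,6,7,12,13,14,15): 0⊕1⊕0⊕0⊕1⊕0⊕0⊕1 = 1
s8 (pos 8,9,10,11,12,13,14,15): 1⊕1⊕1⊕1⊕1⊕0⊕0⊕1 = 0
Syndrome s8…s1 = 0100 → error at position 4.
Flip position 4: 101010011111001 → 101110011111001

101110011111001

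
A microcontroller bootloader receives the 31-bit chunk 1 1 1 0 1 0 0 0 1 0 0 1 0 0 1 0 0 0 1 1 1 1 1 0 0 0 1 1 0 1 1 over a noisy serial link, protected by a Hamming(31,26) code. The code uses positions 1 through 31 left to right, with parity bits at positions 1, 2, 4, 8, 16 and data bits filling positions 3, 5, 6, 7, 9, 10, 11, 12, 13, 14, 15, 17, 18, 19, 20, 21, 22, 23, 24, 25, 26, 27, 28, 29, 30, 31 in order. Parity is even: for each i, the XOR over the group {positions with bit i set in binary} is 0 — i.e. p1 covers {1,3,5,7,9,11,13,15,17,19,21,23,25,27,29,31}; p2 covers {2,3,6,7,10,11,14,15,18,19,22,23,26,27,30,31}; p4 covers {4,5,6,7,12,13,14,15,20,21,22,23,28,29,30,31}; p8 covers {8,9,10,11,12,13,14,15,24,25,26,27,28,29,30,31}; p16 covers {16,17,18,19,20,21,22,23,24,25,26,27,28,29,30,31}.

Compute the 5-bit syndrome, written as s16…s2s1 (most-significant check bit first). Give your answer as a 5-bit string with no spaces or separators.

s1 (pos 1,3,5,7,9,11,13,15,17,19,21,23,25,27,29,31): 1⊕1⊕1⊕0⊕1⊕0⊕0⊕1⊕0⊕1⊕1⊕1⊕0⊕1⊕0⊕1 = 0
s2 (pos 2,3,6,7,10,11,14,15,18,19,22,23,26,27,30,31): 1⊕1⊕0⊕0⊕0⊕0⊕0⊕1⊕0⊕1⊕1⊕1⊕0⊕1⊕1⊕1 = 1
s4 (pos 4,5,6,7,12,13,14,15,20,21,22,23,28,29,30,31): 0⊕1⊕0⊕0⊕1⊕0⊕0⊕1⊕1⊕1⊕1⊕1⊕1⊕0⊕1⊕1 = 0
s8 (pos 8,9,10,11,12,13,14,15,24,25,26,27,28,29,30,31): 0⊕1⊕0⊕0⊕1⊕0⊕0⊕1⊕0⊕0⊕0⊕1⊕1⊕0⊕1⊕1 = 1
s16 (pos 16,17,18,19,20,21,22,23,24,25,26,27,28,29,30,31): 0⊕0⊕0⊕1⊕1⊕1⊕1⊕1⊕0⊕0⊕0⊕1⊕1⊕0⊕1⊕1 = 1
Syndrome s16…s1 = 11010 → error at position 26.

11010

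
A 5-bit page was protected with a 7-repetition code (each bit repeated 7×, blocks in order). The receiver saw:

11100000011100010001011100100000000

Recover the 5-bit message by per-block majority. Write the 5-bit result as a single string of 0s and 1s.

00010

Block 1 (1110000): 3 ones → 0
Block 2 (0011100): 3 ones → 0
Block 3 (0100010): 2 ones → 0
Block 4 (1110010): 4 ones → 1
Block 5 (0000000): 0 ones → 0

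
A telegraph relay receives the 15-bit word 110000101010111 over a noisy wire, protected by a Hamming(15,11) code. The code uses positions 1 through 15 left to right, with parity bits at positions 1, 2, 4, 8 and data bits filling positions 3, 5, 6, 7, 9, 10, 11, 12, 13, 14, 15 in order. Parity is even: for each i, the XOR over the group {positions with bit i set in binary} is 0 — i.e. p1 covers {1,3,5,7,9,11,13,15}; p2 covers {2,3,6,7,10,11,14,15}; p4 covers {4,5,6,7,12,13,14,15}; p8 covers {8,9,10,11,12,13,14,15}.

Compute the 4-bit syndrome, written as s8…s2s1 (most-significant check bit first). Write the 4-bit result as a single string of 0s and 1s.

1010

s1 (pos 1,3,5,7,9,11,13,15): 1⊕0⊕0⊕1⊕1⊕1⊕1⊕1 = 0
s2 (pos 2,3,6,7,10,11,14,15): 1⊕0⊕0⊕1⊕0⊕1⊕1⊕1 = 1
s4 (pos 4,5,6,7,12,13,14,15): 0⊕0⊕0⊕1⊕0⊕1⊕1⊕1 = 0
s8 (pos 8,9,10,11,12,13,14,15): 0⊕1⊕0⊕1⊕0⊕1⊕1⊕1 = 1
Syndrome s8…s1 = 1010 → error at position 10.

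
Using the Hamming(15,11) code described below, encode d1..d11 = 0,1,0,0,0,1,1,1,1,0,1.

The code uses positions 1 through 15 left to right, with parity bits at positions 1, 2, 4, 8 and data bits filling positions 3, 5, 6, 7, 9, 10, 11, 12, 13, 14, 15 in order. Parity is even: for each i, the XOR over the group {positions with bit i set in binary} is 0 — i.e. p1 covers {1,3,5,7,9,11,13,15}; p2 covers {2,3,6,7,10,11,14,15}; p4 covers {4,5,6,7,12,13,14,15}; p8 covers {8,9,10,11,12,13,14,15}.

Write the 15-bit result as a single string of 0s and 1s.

010010010111101

Place data at non-parity positions: p1 p2 0 p4 1 0 0 p8 0 1 1 1 1 0 1
p1 (pos 1,3,5,7,9,11,13,15): XOR of data positions = 0⊕1⊕0⊕0⊕1⊕1⊕1 = 0
p2 (pos 2,3,6,7,10,11,14,15): XOR of data positions = 0⊕0⊕0⊕1⊕1⊕0⊕1 = 1
p4 (pos 4,5,6,7,12,13,14,15): XOR of data positions = 1⊕0⊕0⊕1⊕1⊕0⊕1 = 0
p8 (pos 8,9,10,11,12,13,14,15): XOR of data positions = 0⊕1⊕1⊕1⊕1⊕0⊕1 = 1
Codeword: 010010010111101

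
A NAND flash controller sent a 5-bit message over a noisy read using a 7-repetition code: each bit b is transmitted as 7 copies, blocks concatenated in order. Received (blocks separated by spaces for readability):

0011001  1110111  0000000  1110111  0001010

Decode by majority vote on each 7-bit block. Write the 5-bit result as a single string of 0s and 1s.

Block 1 (0011001): 3 ones → 0
Block 2 (1110111): 6 ones → 1
Block 3 (0000000): 0 ones → 0
Block 4 (1110111): 6 ones → 1
Block 5 (0001010): 2 ones → 0

01010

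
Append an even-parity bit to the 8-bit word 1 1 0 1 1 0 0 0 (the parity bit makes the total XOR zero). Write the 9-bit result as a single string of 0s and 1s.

XOR of the 8 data bits: 1⊕1⊕0⊕1⊕1⊕0⊕0⊕0 = 0
Parity bit = 0 (so all 9 bits XOR to 0).

110110000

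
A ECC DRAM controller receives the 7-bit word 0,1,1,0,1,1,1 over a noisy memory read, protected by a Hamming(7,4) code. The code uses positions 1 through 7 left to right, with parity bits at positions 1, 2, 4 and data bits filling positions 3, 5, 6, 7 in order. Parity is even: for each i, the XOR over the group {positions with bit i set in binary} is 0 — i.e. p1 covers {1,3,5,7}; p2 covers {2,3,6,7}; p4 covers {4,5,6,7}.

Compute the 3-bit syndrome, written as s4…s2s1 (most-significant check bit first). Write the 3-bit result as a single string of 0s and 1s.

s1 (pos 1,3,5,7): 0⊕1⊕1⊕1 = 1
s2 (pos 2,3,6,7): 1⊕1⊕1⊕1 = 0
s4 (pos 4,5,6,7): 0⊕1⊕1⊕1 = 1
Syndrome s4…s1 = 101 → error at position 5.

101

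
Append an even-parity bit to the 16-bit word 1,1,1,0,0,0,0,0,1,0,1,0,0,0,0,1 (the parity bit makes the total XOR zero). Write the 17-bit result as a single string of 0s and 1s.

11100000101000010

XOR of the 16 data bits: 1⊕1⊕1⊕0⊕0⊕0⊕0⊕0⊕1⊕0⊕1⊕0⊕0⊕0⊕0⊕1 = 0
Parity bit = 0 (so all 17 bits XOR to 0).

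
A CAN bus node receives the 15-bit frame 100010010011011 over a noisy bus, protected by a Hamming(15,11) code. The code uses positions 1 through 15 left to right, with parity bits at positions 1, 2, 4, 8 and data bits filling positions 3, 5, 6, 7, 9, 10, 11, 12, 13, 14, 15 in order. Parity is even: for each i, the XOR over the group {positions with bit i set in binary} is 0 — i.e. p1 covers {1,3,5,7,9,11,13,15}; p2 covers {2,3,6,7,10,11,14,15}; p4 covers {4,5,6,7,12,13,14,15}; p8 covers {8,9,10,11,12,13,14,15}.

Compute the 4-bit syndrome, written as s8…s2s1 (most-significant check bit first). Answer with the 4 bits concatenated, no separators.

1010

s1 (pos 1,3,5,7,9,11,13,15): 1⊕0⊕1⊕0⊕0⊕1⊕0⊕1 = 0
s2 (pos 2,3,6,7,10,11,14,15): 0⊕0⊕0⊕0⊕0⊕1⊕1⊕1 = 1
s4 (pos 4,5,6,7,12,13,14,15): 0⊕1⊕0⊕0⊕1⊕0⊕1⊕1 = 0
s8 (pos 8,9,10,11,12,13,14,15): 1⊕0⊕0⊕1⊕1⊕0⊕1⊕1 = 1
Syndrome s8…s1 = 1010 → error at position 10.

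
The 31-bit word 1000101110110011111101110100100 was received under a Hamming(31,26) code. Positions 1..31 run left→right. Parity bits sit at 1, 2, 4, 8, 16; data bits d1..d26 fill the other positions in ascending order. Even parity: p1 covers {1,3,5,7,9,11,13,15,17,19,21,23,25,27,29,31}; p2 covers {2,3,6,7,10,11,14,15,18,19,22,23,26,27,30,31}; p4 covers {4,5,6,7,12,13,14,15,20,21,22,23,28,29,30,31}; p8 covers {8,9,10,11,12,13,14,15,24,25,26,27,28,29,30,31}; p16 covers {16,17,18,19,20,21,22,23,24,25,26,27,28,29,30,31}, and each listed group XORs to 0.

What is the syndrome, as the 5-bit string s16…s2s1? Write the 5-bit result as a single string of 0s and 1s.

00000

s1 (pos 1,3,5,7,9,11,13,15,17,19,21,23,25,27,29,31): 1⊕0⊕1⊕1⊕1⊕1⊕0⊕1⊕1⊕1⊕0⊕1⊕0⊕0⊕1⊕0 = 0
s2 (pos 2,3,6,7,10,11,14,15,18,19,22,23,26,27,30,31): 0⊕0⊕0⊕1⊕0⊕1⊕0⊕1⊕1⊕1⊕1⊕1⊕1⊕0⊕0⊕0 = 0
s4 (pos 4,5,6,7,12,13,14,15,20,21,22,23,28,29,30,31): 0⊕1⊕0⊕1⊕1⊕0⊕0⊕1⊕1⊕0⊕1⊕1⊕0⊕1⊕0⊕0 = 0
s8 (pos 8,9,10,11,12,13,14,15,24,25,26,27,28,29,30,31): 1⊕1⊕0⊕1⊕1⊕0⊕0⊕1⊕1⊕0⊕1⊕0⊕0⊕1⊕0⊕0 = 0
s16 (pos 16,17,18,19,20,21,22,23,24,25,26,27,28,29,30,31): 1⊕1⊕1⊕1⊕1⊕0⊕1⊕1⊕1⊕0⊕1⊕0⊕0⊕1⊕0⊕0 = 0
Syndrome s16…s1 = 00000 → no error.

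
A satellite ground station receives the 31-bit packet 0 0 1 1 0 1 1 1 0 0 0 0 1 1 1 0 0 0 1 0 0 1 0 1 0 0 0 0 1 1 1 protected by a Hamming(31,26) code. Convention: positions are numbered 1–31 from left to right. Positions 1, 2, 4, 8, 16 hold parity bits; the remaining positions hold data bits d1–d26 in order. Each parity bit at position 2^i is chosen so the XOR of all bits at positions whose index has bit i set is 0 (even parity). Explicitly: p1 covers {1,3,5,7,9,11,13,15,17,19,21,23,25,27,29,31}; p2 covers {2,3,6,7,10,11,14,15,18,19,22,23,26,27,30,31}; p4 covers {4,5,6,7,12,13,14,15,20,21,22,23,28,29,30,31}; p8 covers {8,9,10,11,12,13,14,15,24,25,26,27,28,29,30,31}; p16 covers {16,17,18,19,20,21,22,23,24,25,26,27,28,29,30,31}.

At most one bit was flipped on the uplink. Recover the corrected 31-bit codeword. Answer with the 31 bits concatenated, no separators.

s1 (pos 1,3,5,7,9,11,13,15,17,19,21,23,25,27,29,31): 0⊕1⊕0⊕1⊕0⊕0⊕1⊕1⊕0⊕1⊕0⊕0⊕0⊕0⊕1⊕1 = 1
s2 (pos 2,3,6,7,10,11,14,15,18,19,22,23,26,27,30,31): 0⊕1⊕1⊕1⊕0⊕0⊕1⊕1⊕0⊕1⊕1⊕0⊕0⊕0⊕1⊕1 = 1
s4 (pos 4,5,6,7,12,13,14,15,20,21,22,23,28,29,30,31): 1⊕0⊕1⊕1⊕0⊕1⊕1⊕1⊕0⊕0⊕1⊕0⊕0⊕1⊕1⊕1 = 0
s8 (pos 8,9,10,11,12,13,14,15,24,25,26,27,28,29,30,31): 1⊕0⊕0⊕0⊕0⊕1⊕1⊕1⊕1⊕0⊕0⊕0⊕0⊕1⊕1⊕1 = 0
s16 (pos 16,17,18,19,20,21,22,23,24,25,26,27,28,29,30,31): 0⊕0⊕0⊕1⊕0⊕0⊕1⊕0⊕1⊕0⊕0⊕0⊕0⊕1⊕1⊕1 = 0
Syndrome s16…s1 = 00011 → error at position 3.
Flip position 3: 0011011100001110001001010000111 → 0001011100001110001001010000111

0001011100001110001001010000111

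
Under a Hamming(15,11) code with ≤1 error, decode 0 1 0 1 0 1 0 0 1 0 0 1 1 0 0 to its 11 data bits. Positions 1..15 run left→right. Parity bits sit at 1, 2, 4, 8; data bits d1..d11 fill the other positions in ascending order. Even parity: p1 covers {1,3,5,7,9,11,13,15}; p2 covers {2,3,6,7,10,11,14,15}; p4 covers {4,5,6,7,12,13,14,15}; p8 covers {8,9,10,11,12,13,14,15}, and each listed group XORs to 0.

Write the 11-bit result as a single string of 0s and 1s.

s1 (pos 1,3,5,7,9,11,13,15): 0⊕0⊕0⊕0⊕1⊕0⊕1⊕0 = 0
s2 (pos 2,3,6,7,10,11,14,15): 1⊕0⊕1⊕0⊕0⊕0⊕0⊕0 = 0
s4 (pos 4,5,6,7,12,13,14,15): 1⊕0⊕1⊕0⊕1⊕1⊕0⊕0 = 0
s8 (pos 8,9,10,11,12,13,14,15): 0⊕1⊕0⊕0⊕1⊕1⊕0⊕0 = 1
Syndrome s8…s1 = 1000 → error at position 8.
Flip position 8: 010101001001100 → 010101011001100
Read data bits from positions 3,5,6,7,9,10,11,12,13,14,15: 00101001100

00101001100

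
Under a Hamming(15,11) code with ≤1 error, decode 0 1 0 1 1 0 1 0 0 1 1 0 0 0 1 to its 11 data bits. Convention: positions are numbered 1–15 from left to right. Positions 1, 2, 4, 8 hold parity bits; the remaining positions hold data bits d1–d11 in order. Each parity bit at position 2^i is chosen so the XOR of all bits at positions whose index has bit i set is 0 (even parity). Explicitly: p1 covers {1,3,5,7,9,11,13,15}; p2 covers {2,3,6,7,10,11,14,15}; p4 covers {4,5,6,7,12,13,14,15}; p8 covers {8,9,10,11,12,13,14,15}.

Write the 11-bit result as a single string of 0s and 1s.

01010010001

s1 (pos 1,3,5,7,9,11,13,15): 0⊕0⊕1⊕1⊕0⊕1⊕0⊕1 = 0
s2 (pos 2,3,6,7,10,11,14,15): 1⊕0⊕0⊕1⊕1⊕1⊕0⊕1 = 1
s4 (pos 4,5,6,7,12,13,14,15): 1⊕1⊕0⊕1⊕0⊕0⊕0⊕1 = 0
s8 (pos 8,9,10,11,12,13,14,15): 0⊕0⊕1⊕1⊕0⊕0⊕0⊕1 = 1
Syndrome s8…s1 = 1010 → error at position 10.
Flip position 10: 010110100110001 → 010110100010001
Read data bits from positions 3,5,6,7,9,10,11,12,13,14,15: 01010010001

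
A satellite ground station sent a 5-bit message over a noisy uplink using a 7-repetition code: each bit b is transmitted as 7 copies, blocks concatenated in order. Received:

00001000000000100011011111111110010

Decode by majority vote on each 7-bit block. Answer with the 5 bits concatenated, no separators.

Block 1 (0000100): 1 one → 0
Block 2 (0000000): 0 ones → 0
Block 3 (1000110): 3 ones → 0
Block 4 (1111111): 7 ones → 1
Block 5 (1110010): 4 ones → 1

00011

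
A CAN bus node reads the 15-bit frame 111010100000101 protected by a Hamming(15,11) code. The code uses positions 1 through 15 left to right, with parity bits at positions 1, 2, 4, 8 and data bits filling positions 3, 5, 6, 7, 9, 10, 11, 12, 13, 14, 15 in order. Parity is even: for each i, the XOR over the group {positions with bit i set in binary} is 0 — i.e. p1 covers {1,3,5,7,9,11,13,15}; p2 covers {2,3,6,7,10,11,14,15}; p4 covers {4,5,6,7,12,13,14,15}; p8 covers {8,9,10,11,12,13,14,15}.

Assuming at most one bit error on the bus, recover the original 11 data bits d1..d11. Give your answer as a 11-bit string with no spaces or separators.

11010000101

s1 (pos 1,3,5,7,9,11,13,15): 1⊕1⊕1⊕1⊕0⊕0⊕1⊕1 = 0
s2 (pos 2,3,6,7,10,11,14,15): 1⊕1⊕0⊕1⊕0⊕0⊕0⊕1 = 0
s4 (pos 4,5,6,7,12,13,14,15): 0⊕1⊕0⊕1⊕0⊕1⊕0⊕1 = 0
s8 (pos 8,9,10,11,12,13,14,15): 0⊕0⊕0⊕0⊕0⊕1⊕0⊕1 = 0
Syndrome s8…s1 = 0000 → no error.
Read data bits from positions 3,5,6,7,9,10,11,12,13,14,15: 11010000101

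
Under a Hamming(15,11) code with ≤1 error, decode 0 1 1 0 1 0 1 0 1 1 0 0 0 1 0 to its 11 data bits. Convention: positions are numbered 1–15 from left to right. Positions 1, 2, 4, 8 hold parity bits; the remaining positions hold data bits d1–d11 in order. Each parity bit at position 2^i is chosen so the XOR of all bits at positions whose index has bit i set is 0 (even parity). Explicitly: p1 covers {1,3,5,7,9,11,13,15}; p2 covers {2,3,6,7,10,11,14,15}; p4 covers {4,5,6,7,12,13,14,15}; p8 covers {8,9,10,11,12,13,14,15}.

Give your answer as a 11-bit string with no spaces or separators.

s1 (pos 1,3,5,7,9,11,13,15): 0⊕1⊕1⊕1⊕1⊕0⊕0⊕0 = 0
s2 (pos 2,3,6,7,10,11,14,15): 1⊕1⊕0⊕1⊕1⊕0⊕1⊕0 = 1
s4 (pos 4,5,6,7,12,13,14,15): 0⊕1⊕0⊕1⊕0⊕0⊕1⊕0 = 1
s8 (pos 8,9,10,11,12,13,14,15): 0⊕1⊕1⊕0⊕0⊕0⊕1⊕0 = 1
Syndrome s8…s1 = 1110 → error at position 14.
Flip position 14: 011010101100010 → 011010101100000
Read data bits from positions 3,5,6,7,9,10,11,12,13,14,15: 11011100000

11011100000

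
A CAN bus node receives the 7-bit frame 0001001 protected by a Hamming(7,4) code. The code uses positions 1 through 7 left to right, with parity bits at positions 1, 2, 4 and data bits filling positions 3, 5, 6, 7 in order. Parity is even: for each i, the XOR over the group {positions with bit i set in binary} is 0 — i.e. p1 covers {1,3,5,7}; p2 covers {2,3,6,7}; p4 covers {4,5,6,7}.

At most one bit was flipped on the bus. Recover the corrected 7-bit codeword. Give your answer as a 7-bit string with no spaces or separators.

s1 (pos 1,3,5,7): 0⊕0⊕0⊕1 = 1
s2 (pos 2,3,6,7): 0⊕0⊕0⊕1 = 1
s4 (pos 4,5,6,7): 1⊕0⊕0⊕1 = 0
Syndrome s4…s1 = 011 → error at position 3.
Flip position 3: 0001001 → 0011001

0011001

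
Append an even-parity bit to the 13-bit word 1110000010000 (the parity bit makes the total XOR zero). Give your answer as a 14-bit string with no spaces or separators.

XOR of the 13 data bits: 1⊕1⊕1⊕0⊕0⊕0⊕0⊕0⊕1⊕0⊕0⊕0⊕0 = 0
Parity bit = 0 (so all 14 bits XOR to 0).

11100000100000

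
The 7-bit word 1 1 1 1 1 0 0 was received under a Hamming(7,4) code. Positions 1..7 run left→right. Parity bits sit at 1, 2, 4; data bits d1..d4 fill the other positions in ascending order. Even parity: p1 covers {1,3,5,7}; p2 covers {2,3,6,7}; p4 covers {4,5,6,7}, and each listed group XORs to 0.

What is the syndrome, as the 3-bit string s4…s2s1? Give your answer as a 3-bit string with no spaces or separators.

s1 (pos 1,3,5,7): 1⊕1⊕1⊕0 = 1
s2 (pos 2,3,6,7): 1⊕1⊕0⊕0 = 0
s4 (pos 4,5,6,7): 1⊕1⊕0⊕0 = 0
Syndrome s4…s1 = 001 → error at position 1.

001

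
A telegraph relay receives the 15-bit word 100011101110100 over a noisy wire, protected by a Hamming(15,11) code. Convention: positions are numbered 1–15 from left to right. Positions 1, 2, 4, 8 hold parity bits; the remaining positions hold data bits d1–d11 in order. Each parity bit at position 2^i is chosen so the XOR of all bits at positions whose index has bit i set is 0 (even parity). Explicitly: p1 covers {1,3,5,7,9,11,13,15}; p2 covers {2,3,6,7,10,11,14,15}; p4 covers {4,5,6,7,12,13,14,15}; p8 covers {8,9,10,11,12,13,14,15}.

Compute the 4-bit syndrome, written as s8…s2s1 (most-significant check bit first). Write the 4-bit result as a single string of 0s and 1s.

s1 (pos 1,3,5,7,9,11,13,15): 1⊕0⊕1⊕1⊕1⊕1⊕1⊕0 = 0
s2 (pos 2,3,6,7,10,11,14,15): 0⊕0⊕1⊕1⊕1⊕1⊕0⊕0 = 0
s4 (pos 4,5,6,7,12,13,14,15): 0⊕1⊕1⊕1⊕0⊕1⊕0⊕0 = 0
s8 (pos 8,9,10,11,12,13,14,15): 0⊕1⊕1⊕1⊕0⊕1⊕0⊕0 = 0
Syndrome s8…s1 = 0000 → no error.

0000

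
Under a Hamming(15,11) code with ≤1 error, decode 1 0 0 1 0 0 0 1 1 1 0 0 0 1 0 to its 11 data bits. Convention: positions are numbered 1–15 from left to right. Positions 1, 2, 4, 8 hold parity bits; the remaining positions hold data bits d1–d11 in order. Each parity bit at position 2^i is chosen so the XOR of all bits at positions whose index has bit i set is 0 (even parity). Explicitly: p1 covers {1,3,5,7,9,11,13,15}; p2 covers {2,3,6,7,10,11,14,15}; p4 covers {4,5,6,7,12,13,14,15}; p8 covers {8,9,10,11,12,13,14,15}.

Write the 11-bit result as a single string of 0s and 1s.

00001100010

s1 (pos 1,3,5,7,9,11,13,15): 1⊕0⊕0⊕0⊕1⊕0⊕0⊕0 = 0
s2 (pos 2,3,6,7,10,11,14,15): 0⊕0⊕0⊕0⊕1⊕0⊕1⊕0 = 0
s4 (pos 4,5,6,7,12,13,14,15): 1⊕0⊕0⊕0⊕0⊕0⊕1⊕0 = 0
s8 (pos 8,9,10,11,12,13,14,15): 1⊕1⊕1⊕0⊕0⊕0⊕1⊕0 = 0
Syndrome s8…s1 = 0000 → no error.
Read data bits from positions 3,5,6,7,9,10,11,12,13,14,15: 00001100010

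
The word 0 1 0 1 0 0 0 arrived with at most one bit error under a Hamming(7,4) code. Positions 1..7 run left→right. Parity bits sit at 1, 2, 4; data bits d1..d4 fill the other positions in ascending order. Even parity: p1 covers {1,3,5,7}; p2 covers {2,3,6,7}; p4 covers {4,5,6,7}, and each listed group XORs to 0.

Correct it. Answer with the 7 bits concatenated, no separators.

s1 (pos 1,3,5,7): 0⊕0⊕0⊕0 = 0
s2 (pos 2,3,6,7): 1⊕0⊕0⊕0 = 1
s4 (pos 4,5,6,7): 1⊕0⊕0⊕0 = 1
Syndrome s4…s1 = 110 → error at position 6.
Flip position 6: 0101000 → 0101010

0101010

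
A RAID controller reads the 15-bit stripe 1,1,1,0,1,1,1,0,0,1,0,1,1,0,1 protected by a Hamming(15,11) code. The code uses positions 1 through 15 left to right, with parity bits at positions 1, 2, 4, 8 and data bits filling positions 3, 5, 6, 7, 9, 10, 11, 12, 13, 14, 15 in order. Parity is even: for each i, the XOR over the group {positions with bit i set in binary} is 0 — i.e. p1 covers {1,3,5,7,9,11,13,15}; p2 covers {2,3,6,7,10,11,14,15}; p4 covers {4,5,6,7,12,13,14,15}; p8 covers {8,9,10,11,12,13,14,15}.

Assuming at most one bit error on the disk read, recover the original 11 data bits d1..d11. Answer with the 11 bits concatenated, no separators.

s1 (pos 1,3,5,7,9,11,13,15): 1⊕1⊕1⊕1⊕0⊕0⊕1⊕1 = 0
s2 (pos 2,3,6,7,10,11,14,15): 1⊕1⊕1⊕1⊕1⊕0⊕0⊕1 = 0
s4 (pos 4,5,6,7,12,13,14,15): 0⊕1⊕1⊕1⊕1⊕1⊕0⊕1 = 0
s8 (pos 8,9,10,11,12,13,14,15): 0⊕0⊕1⊕0⊕1⊕1⊕0⊕1 = 0
Syndrome s8…s1 = 0000 → no error.
Read data bits from positions 3,5,6,7,9,10,11,12,13,14,15: 11110101101

11110101101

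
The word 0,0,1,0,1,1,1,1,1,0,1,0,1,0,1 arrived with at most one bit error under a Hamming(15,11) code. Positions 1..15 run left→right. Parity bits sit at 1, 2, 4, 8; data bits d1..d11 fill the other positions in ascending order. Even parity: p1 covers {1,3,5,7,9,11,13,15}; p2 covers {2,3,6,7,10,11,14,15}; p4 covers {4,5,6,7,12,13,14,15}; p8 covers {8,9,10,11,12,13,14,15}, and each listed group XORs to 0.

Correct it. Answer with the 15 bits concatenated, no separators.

001011111010100

s1 (pos 1,3,5,7,9,11,13,15): 0⊕1⊕1⊕1⊕1⊕1⊕1⊕1 = 1
s2 (pos 2,3,6,7,10,11,14,15): 0⊕1⊕1⊕1⊕0⊕1⊕0⊕1 = 1
s4 (pos 4,5,6,7,12,13,14,15): 0⊕1⊕1⊕1⊕0⊕1⊕0⊕1 = 1
s8 (pos 8,9,10,11,12,13,14,15): 1⊕1⊕0⊕1⊕0⊕1⊕0⊕1 = 1
Syndrome s8…s1 = 1111 → error at position 15.
Flip position 15: 001011111010101 → 001011111010100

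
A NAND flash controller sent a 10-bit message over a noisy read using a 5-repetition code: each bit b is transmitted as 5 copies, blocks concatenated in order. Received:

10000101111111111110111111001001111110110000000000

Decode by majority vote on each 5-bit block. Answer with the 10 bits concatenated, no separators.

Block 1 (10000): 1 one → 0
Block 2 (10111): 4 ones → 1
Block 3 (11111): 5 ones → 1
Block 4 (11110): 4 ones → 1
Block 5 (11111): 5 ones → 1
Block 6 (10010): 2 ones → 0
Block 7 (01111): 4 ones → 1
Block 8 (11011): 4 ones → 1
Block 9 (00000): 0 ones → 0
Block 10 (00000): 0 ones → 0

0111101100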